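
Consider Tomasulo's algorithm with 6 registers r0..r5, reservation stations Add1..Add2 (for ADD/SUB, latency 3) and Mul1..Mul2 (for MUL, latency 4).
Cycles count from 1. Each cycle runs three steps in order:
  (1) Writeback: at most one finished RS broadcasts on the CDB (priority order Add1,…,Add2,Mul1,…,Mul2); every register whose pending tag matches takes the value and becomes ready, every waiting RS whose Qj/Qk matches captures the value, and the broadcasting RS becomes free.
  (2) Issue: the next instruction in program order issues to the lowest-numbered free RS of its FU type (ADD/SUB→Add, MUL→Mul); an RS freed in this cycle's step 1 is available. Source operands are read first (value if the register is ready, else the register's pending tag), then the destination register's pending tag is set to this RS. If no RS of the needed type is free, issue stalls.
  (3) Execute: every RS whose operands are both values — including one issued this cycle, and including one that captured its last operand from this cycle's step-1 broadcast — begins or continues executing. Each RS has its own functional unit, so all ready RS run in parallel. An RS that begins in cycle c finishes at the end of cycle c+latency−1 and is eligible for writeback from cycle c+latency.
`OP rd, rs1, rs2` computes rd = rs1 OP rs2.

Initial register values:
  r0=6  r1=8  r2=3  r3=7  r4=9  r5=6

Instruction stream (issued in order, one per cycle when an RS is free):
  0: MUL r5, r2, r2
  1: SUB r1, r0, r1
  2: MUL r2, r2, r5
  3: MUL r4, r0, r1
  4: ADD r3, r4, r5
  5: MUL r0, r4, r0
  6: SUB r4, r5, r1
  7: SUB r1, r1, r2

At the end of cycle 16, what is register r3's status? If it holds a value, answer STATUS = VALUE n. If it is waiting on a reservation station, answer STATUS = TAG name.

STATUS = VALUE -3

c1: issue MUL r5<-Mul1 | r0:6,r1:8,r2:3,r3:7,r4:9,r5:Mul1
c2: issue SUB r1<-Add1 | r0:6,r1:Add1,r2:3,r3:7,r4:9,r5:Mul1
c3: issue MUL r2<-Mul2 | r0:6,r1:Add1,r2:Mul2,r3:7,r4:9,r5:Mul1
c4: stall | r0:6,r1:Add1,r2:Mul2,r3:7,r4:9,r5:Mul1
c5: CDB Add1=-2; stall | r0:6,r1:-2,r2:Mul2,r3:7,r4:9,r5:Mul1
c6: CDB Mul1=9; issue MUL r4<-Mul1 | r0:6,r1:-2,r2:Mul2,r3:7,r4:Mul1,r5:9
c7: issue ADD r3<-Add1 | r0:6,r1:-2,r2:Mul2,r3:Add1,r4:Mul1,r5:9
c8: stall | r0:6,r1:-2,r2:Mul2,r3:Add1,r4:Mul1,r5:9
c9: stall | r0:6,r1:-2,r2:Mul2,r3:Add1,r4:Mul1,r5:9
c10: CDB Mul1=-12; issue MUL r0<-Mul1 | r0:Mul1,r1:-2,r2:Mul2,r3:Add1,r4:-12,r5:9
c11: CDB Mul2=27; issue SUB r4<-Add2 | r0:Mul1,r1:-2,r2:27,r3:Add1,r4:Add2,r5:9
c12: stall | r0:Mul1,r1:-2,r2:27,r3:Add1,r4:Add2,r5:9
c13: CDB Add1=-3; issue SUB r1<-Add1 | r0:Mul1,r1:Add1,r2:27,r3:-3,r4:Add2,r5:9
c14: CDB Add2=11 | r0:Mul1,r1:Add1,r2:27,r3:-3,r4:11,r5:9
c15: CDB Mul1=-72 | r0:-72,r1:Add1,r2:27,r3:-3,r4:11,r5:9
c16: CDB Add1=-29 | r0:-72,r1:-29,r2:27,r3:-3,r4:11,r5:9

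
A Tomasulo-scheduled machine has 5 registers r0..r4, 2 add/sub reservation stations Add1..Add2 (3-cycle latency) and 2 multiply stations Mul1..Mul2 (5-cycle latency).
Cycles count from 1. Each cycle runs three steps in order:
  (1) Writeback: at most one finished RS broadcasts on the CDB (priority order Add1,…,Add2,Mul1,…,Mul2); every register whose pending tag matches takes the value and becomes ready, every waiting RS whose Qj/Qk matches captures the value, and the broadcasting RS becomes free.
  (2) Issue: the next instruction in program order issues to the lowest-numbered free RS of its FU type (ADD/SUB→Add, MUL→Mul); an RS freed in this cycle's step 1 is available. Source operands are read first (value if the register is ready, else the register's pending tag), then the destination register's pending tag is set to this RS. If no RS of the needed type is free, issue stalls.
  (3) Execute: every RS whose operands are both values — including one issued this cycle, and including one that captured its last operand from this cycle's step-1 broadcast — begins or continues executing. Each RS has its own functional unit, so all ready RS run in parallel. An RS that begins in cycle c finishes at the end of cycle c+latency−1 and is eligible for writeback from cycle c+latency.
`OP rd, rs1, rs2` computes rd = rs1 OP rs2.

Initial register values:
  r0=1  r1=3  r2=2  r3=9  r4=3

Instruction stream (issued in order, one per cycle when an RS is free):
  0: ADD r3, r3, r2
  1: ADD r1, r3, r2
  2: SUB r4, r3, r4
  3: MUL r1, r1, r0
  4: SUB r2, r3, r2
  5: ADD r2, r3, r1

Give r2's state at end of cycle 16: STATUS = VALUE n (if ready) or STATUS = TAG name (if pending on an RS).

cycle 1: issue ADD r3<-Add1 // r0:1,r1:3,r2:2,r3:Add1,r4:3
cycle 2: issue ADD r1<-Add2 // r0:1,r1:Add2,r2:2,r3:Add1,r4:3
cycle 3: stall // r0:1,r1:Add2,r2:2,r3:Add1,r4:3
cycle 4: CDB Add1=11; issue SUB r4<-Add1 // r0:1,r1:Add2,r2:2,r3:11,r4:Add1
cycle 5: issue MUL r1<-Mul1 // r0:1,r1:Mul1,r2:2,r3:11,r4:Add1
cycle 6: stall // r0:1,r1:Mul1,r2:2,r3:11,r4:Add1
cycle 7: CDB Add1=8; issue SUB r2<-Add1 // r0:1,r1:Mul1,r2:Add1,r3:11,r4:8
cycle 8: CDB Add2=13; issue ADD r2<-Add2 // r0:1,r1:Mul1,r2:Add2,r3:11,r4:8
cycle 9: - // r0:1,r1:Mul1,r2:Add2,r3:11,r4:8
cycle 10: CDB Add1=9 // r0:1,r1:Mul1,r2:Add2,r3:11,r4:8
cycle 11: - // r0:1,r1:Mul1,r2:Add2,r3:11,r4:8
cycle 12: - // r0:1,r1:Mul1,r2:Add2,r3:11,r4:8
cycle 13: CDB Mul1=13 // r0:1,r1:13,r2:Add2,r3:11,r4:8
cycle 14: - // r0:1,r1:13,r2:Add2,r3:11,r4:8
cycle 15: - // r0:1,r1:13,r2:Add2,r3:11,r4:8
cycle 16: CDB Add2=24 // r0:1,r1:13,r2:24,r3:11,r4:8

STATUS = VALUE 24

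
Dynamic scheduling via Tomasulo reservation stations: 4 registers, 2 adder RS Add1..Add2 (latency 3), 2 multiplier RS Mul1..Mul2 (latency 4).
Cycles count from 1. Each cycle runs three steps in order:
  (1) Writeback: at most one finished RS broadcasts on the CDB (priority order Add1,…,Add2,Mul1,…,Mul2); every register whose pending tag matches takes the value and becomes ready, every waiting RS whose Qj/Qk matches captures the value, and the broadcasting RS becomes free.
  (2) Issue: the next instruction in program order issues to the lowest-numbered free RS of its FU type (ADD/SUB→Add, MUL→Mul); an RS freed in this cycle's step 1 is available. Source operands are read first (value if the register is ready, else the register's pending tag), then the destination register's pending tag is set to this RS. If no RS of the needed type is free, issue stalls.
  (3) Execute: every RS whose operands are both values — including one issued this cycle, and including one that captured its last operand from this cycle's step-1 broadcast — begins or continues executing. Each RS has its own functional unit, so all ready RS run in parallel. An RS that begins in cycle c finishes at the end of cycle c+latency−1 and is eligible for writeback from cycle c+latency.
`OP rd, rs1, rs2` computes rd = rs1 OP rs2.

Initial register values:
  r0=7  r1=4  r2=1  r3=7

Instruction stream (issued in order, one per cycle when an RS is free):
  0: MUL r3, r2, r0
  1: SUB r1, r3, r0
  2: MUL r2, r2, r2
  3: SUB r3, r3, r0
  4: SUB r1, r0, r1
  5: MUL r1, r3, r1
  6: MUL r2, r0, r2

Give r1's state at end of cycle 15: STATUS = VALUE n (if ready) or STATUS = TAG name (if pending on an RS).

STATUS = VALUE 0

cycle 1: issue MUL r3<-Mul1 // r0:7,r1:4,r2:1,r3:Mul1
cycle 2: issue SUB r1<-Add1 // r0:7,r1:Add1,r2:1,r3:Mul1
cycle 3: issue MUL r2<-Mul2 // r0:7,r1:Add1,r2:Mul2,r3:Mul1
cycle 4: issue SUB r3<-Add2 // r0:7,r1:Add1,r2:Mul2,r3:Add2
cycle 5: CDB Mul1=7; stall // r0:7,r1:Add1,r2:Mul2,r3:Add2
cycle 6: stall // r0:7,r1:Add1,r2:Mul2,r3:Add2
cycle 7: CDB Mul2=1; stall // r0:7,r1:Add1,r2:1,r3:Add2
cycle 8: CDB Add1=0; issue SUB r1<-Add1 // r0:7,r1:Add1,r2:1,r3:Add2
cycle 9: CDB Add2=0; issue MUL r1<-Mul1 // r0:7,r1:Mul1,r2:1,r3:0
cycle 10: issue MUL r2<-Mul2 // r0:7,r1:Mul1,r2:Mul2,r3:0
cycle 11: CDB Add1=7 // r0:7,r1:Mul1,r2:Mul2,r3:0
cycle 12: - // r0:7,r1:Mul1,r2:Mul2,r3:0
cycle 13: - // r0:7,r1:Mul1,r2:Mul2,r3:0
cycle 14: CDB Mul2=7 // r0:7,r1:Mul1,r2:7,r3:0
cycle 15: CDB Mul1=0 // r0:7,r1:0,r2:7,r3:0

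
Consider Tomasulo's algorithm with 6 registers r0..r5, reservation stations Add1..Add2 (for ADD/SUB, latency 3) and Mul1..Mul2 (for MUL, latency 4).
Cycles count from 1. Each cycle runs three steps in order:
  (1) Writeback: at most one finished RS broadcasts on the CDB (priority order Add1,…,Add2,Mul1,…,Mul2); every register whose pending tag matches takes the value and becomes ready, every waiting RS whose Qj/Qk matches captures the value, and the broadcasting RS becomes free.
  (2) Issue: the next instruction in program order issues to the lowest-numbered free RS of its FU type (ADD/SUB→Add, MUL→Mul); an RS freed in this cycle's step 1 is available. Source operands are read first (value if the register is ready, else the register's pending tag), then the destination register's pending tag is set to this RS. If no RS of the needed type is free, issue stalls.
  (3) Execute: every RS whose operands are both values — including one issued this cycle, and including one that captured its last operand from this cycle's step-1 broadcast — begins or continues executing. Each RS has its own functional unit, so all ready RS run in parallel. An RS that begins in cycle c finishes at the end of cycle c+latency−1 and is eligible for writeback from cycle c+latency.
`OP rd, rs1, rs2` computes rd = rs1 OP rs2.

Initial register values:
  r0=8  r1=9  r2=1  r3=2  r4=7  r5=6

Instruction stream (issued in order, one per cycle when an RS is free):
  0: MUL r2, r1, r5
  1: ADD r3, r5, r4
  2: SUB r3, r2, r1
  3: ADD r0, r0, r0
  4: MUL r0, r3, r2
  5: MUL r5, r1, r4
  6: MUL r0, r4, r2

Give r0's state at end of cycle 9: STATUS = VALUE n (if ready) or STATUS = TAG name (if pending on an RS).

STATUS = TAG Mul1

cycle 1: issue MUL r2<-Mul1 // r0:8,r1:9,r2:Mul1,r3:2,r4:7,r5:6
cycle 2: issue ADD r3<-Add1 // r0:8,r1:9,r2:Mul1,r3:Add1,r4:7,r5:6
cycle 3: issue SUB r3<-Add2 // r0:8,r1:9,r2:Mul1,r3:Add2,r4:7,r5:6
cycle 4: stall // r0:8,r1:9,r2:Mul1,r3:Add2,r4:7,r5:6
cycle 5: CDB Add1=13; issue ADD r0<-Add1 // r0:Add1,r1:9,r2:Mul1,r3:Add2,r4:7,r5:6
cycle 6: CDB Mul1=54; issue MUL r0<-Mul1 // r0:Mul1,r1:9,r2:54,r3:Add2,r4:7,r5:6
cycle 7: issue MUL r5<-Mul2 // r0:Mul1,r1:9,r2:54,r3:Add2,r4:7,r5:Mul2
cycle 8: CDB Add1=16; stall // r0:Mul1,r1:9,r2:54,r3:Add2,r4:7,r5:Mul2
cycle 9: CDB Add2=45; stall // r0:Mul1,r1:9,r2:54,r3:45,r4:7,r5:Mul2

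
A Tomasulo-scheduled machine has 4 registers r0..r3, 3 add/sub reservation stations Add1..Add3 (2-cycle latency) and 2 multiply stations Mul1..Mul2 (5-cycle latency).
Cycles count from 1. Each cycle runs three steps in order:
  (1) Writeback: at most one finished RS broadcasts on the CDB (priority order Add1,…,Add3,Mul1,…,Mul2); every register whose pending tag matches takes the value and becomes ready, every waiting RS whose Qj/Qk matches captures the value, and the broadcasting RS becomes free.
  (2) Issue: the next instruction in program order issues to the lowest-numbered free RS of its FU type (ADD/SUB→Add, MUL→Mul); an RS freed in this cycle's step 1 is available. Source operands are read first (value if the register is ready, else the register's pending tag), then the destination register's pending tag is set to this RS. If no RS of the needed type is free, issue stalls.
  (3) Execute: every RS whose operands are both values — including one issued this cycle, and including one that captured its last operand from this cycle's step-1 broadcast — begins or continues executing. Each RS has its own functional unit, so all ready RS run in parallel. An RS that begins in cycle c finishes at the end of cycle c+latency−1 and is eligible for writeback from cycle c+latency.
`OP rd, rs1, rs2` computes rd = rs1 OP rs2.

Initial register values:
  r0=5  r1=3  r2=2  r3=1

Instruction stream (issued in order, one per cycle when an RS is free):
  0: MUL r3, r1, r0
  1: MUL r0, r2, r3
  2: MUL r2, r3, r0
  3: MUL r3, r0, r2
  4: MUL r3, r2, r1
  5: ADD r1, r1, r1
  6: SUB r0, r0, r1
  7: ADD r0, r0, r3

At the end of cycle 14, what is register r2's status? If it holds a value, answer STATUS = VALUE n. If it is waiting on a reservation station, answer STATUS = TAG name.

STATUS = TAG Mul1

  c1: issue MUL r3<-Mul1  regs: r0:5,r1:3,r2:2,r3:Mul1
  c2: issue MUL r0<-Mul2  regs: r0:Mul2,r1:3,r2:2,r3:Mul1
  c3: stall  regs: r0:Mul2,r1:3,r2:2,r3:Mul1
  c4: stall  regs: r0:Mul2,r1:3,r2:2,r3:Mul1
  c5: stall  regs: r0:Mul2,r1:3,r2:2,r3:Mul1
  c6: CDB Mul1=15; issue MUL r2<-Mul1  regs: r0:Mul2,r1:3,r2:Mul1,r3:15
  c7: stall  regs: r0:Mul2,r1:3,r2:Mul1,r3:15
  c8: stall  regs: r0:Mul2,r1:3,r2:Mul1,r3:15
  c9: stall  regs: r0:Mul2,r1:3,r2:Mul1,r3:15
  c10: stall  regs: r0:Mul2,r1:3,r2:Mul1,r3:15
  c11: CDB Mul2=30; issue MUL r3<-Mul2  regs: r0:30,r1:3,r2:Mul1,r3:Mul2
  c12: stall  regs: r0:30,r1:3,r2:Mul1,r3:Mul2
  c13: stall  regs: r0:30,r1:3,r2:Mul1,r3:Mul2
  c14: stall  regs: r0:30,r1:3,r2:Mul1,r3:Mul2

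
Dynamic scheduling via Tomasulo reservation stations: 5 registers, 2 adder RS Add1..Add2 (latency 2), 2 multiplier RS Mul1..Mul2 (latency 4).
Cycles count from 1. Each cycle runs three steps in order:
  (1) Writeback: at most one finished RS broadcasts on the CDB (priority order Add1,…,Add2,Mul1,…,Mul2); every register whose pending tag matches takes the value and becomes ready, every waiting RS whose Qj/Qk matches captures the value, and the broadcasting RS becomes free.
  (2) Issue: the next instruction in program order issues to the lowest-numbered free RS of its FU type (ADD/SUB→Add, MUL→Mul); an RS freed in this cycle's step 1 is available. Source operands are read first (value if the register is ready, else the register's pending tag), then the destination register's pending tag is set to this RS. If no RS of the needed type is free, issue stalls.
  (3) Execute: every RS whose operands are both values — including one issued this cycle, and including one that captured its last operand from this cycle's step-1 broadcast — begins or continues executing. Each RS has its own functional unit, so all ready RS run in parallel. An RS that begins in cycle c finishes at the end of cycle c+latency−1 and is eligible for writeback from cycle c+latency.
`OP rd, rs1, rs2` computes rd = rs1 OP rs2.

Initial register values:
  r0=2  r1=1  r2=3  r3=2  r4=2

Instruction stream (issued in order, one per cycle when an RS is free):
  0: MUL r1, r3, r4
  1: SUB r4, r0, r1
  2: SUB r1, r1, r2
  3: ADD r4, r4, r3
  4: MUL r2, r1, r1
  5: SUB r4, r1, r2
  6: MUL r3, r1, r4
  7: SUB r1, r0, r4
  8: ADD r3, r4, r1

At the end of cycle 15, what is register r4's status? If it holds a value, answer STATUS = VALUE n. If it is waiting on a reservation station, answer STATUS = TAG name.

cycle 1: issue MUL r1<-Mul1 // r0:2,r1:Mul1,r2:3,r3:2,r4:2
cycle 2: issue SUB r4<-Add1 // r0:2,r1:Mul1,r2:3,r3:2,r4:Add1
cycle 3: issue SUB r1<-Add2 // r0:2,r1:Add2,r2:3,r3:2,r4:Add1
cycle 4: stall // r0:2,r1:Add2,r2:3,r3:2,r4:Add1
cycle 5: CDB Mul1=4; stall // r0:2,r1:Add2,r2:3,r3:2,r4:Add1
cycle 6: stall // r0:2,r1:Add2,r2:3,r3:2,r4:Add1
cycle 7: CDB Add1=-2; issue ADD r4<-Add1 // r0:2,r1:Add2,r2:3,r3:2,r4:Add1
cycle 8: CDB Add2=1; issue MUL r2<-Mul1 // r0:2,r1:1,r2:Mul1,r3:2,r4:Add1
cycle 9: CDB Add1=0; issue SUB r4<-Add1 // r0:2,r1:1,r2:Mul1,r3:2,r4:Add1
cycle 10: issue MUL r3<-Mul2 // r0:2,r1:1,r2:Mul1,r3:Mul2,r4:Add1
cycle 11: issue SUB r1<-Add2 // r0:2,r1:Add2,r2:Mul1,r3:Mul2,r4:Add1
cycle 12: CDB Mul1=1; stall // r0:2,r1:Add2,r2:1,r3:Mul2,r4:Add1
cycle 13: stall // r0:2,r1:Add2,r2:1,r3:Mul2,r4:Add1
cycle 14: CDB Add1=0; issue ADD r3<-Add1 // r0:2,r1:Add2,r2:1,r3:Add1,r4:0
cycle 15: - // r0:2,r1:Add2,r2:1,r3:Add1,r4:0

STATUS = VALUE 0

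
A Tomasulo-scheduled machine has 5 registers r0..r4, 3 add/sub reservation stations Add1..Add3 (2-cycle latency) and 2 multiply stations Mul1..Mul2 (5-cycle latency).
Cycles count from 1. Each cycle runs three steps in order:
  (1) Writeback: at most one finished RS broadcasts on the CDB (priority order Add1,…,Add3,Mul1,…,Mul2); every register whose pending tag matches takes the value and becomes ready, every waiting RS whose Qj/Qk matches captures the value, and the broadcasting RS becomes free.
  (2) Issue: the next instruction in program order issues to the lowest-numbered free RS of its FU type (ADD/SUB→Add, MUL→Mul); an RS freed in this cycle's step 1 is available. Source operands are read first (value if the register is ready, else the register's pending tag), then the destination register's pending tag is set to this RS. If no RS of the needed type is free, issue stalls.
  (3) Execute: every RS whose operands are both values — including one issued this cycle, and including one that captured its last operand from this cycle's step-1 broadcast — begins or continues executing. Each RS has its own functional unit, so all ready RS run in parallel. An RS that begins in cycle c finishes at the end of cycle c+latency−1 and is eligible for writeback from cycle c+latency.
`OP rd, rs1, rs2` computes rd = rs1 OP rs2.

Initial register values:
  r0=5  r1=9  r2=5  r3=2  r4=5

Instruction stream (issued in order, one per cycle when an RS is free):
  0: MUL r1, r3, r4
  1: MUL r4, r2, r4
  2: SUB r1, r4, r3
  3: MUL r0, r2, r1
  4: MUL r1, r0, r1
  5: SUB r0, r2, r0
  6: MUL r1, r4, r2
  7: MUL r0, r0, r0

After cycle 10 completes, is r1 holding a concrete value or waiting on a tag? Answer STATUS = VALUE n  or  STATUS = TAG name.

STATUS = TAG Mul2

  c1: issue MUL r1<-Mul1  regs: r0:5,r1:Mul1,r2:5,r3:2,r4:5
  c2: issue MUL r4<-Mul2  regs: r0:5,r1:Mul1,r2:5,r3:2,r4:Mul2
  c3: issue SUB r1<-Add1  regs: r0:5,r1:Add1,r2:5,r3:2,r4:Mul2
  c4: stall  regs: r0:5,r1:Add1,r2:5,r3:2,r4:Mul2
  c5: stall  regs: r0:5,r1:Add1,r2:5,r3:2,r4:Mul2
  c6: CDB Mul1=10; issue MUL r0<-Mul1  regs: r0:Mul1,r1:Add1,r2:5,r3:2,r4:Mul2
  c7: CDB Mul2=25; issue MUL r1<-Mul2  regs: r0:Mul1,r1:Mul2,r2:5,r3:2,r4:25
  c8: issue SUB r0<-Add2  regs: r0:Add2,r1:Mul2,r2:5,r3:2,r4:25
  c9: CDB Add1=23; stall  regs: r0:Add2,r1:Mul2,r2:5,r3:2,r4:25
  c10: stall  regs: r0:Add2,r1:Mul2,r2:5,r3:2,r4:25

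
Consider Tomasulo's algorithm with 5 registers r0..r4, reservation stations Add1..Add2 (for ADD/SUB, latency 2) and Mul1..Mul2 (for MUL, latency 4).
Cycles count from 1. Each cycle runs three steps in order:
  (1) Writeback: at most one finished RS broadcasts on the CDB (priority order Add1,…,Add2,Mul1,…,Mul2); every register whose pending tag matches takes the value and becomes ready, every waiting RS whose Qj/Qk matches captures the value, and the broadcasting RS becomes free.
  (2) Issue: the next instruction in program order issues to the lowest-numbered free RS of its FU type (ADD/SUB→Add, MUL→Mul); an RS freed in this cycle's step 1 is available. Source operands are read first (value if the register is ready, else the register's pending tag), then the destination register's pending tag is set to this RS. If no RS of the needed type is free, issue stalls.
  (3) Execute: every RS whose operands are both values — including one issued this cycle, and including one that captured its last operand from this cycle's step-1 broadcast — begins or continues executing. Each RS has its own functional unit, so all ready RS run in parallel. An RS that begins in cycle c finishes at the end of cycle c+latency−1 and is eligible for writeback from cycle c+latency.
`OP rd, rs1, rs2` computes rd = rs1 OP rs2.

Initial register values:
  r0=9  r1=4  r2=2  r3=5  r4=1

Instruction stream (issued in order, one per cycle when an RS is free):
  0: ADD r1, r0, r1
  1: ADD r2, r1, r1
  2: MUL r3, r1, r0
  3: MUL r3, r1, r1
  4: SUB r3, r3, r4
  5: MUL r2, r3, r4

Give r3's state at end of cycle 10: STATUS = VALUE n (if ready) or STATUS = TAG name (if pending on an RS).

STATUS = VALUE 168

  c1: issue ADD r1<-Add1  regs: r0:9,r1:Add1,r2:2,r3:5,r4:1
  c2: issue ADD r2<-Add2  regs: r0:9,r1:Add1,r2:Add2,r3:5,r4:1
  c3: CDB Add1=13; issue MUL r3<-Mul1  regs: r0:9,r1:13,r2:Add2,r3:Mul1,r4:1
  c4: issue MUL r3<-Mul2  regs: r0:9,r1:13,r2:Add2,r3:Mul2,r4:1
  c5: CDB Add2=26; issue SUB r3<-Add1  regs: r0:9,r1:13,r2:26,r3:Add1,r4:1
  c6: stall  regs: r0:9,r1:13,r2:26,r3:Add1,r4:1
  c7: CDB Mul1=117; issue MUL r2<-Mul1  regs: r0:9,r1:13,r2:Mul1,r3:Add1,r4:1
  c8: CDB Mul2=169  regs: r0:9,r1:13,r2:Mul1,r3:Add1,r4:1
  c9: -  regs: r0:9,r1:13,r2:Mul1,r3:Add1,r4:1
  c10: CDB Add1=168  regs: r0:9,r1:13,r2:Mul1,r3:168,r4:1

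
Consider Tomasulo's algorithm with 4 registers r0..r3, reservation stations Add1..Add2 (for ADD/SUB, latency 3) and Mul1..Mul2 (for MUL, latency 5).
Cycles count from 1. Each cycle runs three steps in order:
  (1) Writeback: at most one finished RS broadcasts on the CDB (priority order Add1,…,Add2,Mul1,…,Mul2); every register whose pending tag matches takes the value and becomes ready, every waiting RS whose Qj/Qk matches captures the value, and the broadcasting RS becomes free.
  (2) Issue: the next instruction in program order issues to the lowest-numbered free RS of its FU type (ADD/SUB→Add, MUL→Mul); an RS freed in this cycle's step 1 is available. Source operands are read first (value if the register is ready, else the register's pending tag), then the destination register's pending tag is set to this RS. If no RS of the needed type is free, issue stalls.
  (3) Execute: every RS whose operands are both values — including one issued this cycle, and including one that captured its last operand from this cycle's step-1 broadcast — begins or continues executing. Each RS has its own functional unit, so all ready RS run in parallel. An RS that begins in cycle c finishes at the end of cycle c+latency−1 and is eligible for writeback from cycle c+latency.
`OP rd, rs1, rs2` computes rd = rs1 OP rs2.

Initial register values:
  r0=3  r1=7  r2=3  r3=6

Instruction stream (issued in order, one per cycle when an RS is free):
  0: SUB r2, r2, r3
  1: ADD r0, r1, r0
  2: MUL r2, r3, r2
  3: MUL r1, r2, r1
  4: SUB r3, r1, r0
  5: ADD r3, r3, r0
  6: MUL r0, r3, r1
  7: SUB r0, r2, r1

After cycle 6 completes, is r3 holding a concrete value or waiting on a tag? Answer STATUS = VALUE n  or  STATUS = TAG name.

cycle 1: issue SUB r2<-Add1 // r0:3,r1:7,r2:Add1,r3:6
cycle 2: issue ADD r0<-Add2 // r0:Add2,r1:7,r2:Add1,r3:6
cycle 3: issue MUL r2<-Mul1 // r0:Add2,r1:7,r2:Mul1,r3:6
cycle 4: CDB Add1=-3; issue MUL r1<-Mul2 // r0:Add2,r1:Mul2,r2:Mul1,r3:6
cycle 5: CDB Add2=10; issue SUB r3<-Add1 // r0:10,r1:Mul2,r2:Mul1,r3:Add1
cycle 6: issue ADD r3<-Add2 // r0:10,r1:Mul2,r2:Mul1,r3:Add2

STATUS = TAG Add2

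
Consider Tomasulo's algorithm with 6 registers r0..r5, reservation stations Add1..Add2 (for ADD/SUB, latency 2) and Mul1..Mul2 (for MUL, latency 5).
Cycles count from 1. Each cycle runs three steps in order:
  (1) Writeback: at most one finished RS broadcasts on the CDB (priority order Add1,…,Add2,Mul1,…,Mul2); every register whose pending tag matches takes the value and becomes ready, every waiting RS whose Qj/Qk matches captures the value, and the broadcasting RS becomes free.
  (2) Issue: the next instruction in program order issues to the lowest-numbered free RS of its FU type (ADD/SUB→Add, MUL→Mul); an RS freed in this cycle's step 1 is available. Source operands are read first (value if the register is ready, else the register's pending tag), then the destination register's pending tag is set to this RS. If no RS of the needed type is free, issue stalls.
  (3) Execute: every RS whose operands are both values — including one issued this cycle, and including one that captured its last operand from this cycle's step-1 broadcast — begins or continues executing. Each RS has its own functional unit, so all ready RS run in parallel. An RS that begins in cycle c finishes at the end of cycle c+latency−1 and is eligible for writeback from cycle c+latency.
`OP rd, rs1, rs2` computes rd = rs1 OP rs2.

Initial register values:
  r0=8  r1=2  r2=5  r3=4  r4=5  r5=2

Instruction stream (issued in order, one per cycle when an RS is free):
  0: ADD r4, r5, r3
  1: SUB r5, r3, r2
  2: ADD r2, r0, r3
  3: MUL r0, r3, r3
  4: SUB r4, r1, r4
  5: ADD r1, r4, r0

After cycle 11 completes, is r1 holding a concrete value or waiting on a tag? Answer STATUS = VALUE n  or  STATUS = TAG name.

STATUS = VALUE 12

  c1: issue ADD r4<-Add1  regs: r0:8,r1:2,r2:5,r3:4,r4:Add1,r5:2
  c2: issue SUB r5<-Add2  regs: r0:8,r1:2,r2:5,r3:4,r4:Add1,r5:Add2
  c3: CDB Add1=6; issue ADD r2<-Add1  regs: r0:8,r1:2,r2:Add1,r3:4,r4:6,r5:Add2
  c4: CDB Add2=-1; issue MUL r0<-Mul1  regs: r0:Mul1,r1:2,r2:Add1,r3:4,r4:6,r5:-1
  c5: CDB Add1=12; issue SUB r4<-Add1  regs: r0:Mul1,r1:2,r2:12,r3:4,r4:Add1,r5:-1
  c6: issue ADD r1<-Add2  regs: r0:Mul1,r1:Add2,r2:12,r3:4,r4:Add1,r5:-1
  c7: CDB Add1=-4  regs: r0:Mul1,r1:Add2,r2:12,r3:4,r4:-4,r5:-1
  c8: -  regs: r0:Mul1,r1:Add2,r2:12,r3:4,r4:-4,r5:-1
  c9: CDB Mul1=16  regs: r0:16,r1:Add2,r2:12,r3:4,r4:-4,r5:-1
  c10: -  regs: r0:16,r1:Add2,r2:12,r3:4,r4:-4,r5:-1
  c11: CDB Add2=12  regs: r0:16,r1:12,r2:12,r3:4,r4:-4,r5:-1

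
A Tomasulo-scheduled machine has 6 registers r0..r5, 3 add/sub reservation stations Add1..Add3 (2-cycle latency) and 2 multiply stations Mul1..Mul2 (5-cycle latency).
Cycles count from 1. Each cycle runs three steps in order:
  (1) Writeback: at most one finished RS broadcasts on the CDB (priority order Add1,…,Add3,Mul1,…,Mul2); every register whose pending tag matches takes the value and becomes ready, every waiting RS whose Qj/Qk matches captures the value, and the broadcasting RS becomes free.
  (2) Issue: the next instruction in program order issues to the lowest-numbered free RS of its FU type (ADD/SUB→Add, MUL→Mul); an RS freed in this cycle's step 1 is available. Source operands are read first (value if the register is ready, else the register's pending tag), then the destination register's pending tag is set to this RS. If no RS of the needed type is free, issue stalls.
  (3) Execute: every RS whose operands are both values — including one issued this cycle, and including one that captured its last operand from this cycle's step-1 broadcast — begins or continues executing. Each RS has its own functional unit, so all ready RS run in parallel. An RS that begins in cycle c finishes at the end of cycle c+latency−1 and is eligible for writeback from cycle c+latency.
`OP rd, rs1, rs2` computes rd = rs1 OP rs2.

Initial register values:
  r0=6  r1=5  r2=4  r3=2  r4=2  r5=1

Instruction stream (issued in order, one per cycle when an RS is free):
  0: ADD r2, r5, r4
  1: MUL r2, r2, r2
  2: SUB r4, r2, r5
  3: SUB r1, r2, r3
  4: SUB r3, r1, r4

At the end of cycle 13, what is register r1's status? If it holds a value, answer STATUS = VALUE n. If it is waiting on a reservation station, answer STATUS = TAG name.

STATUS = VALUE 7

cycle 1: issue ADD r2<-Add1 // r0:6,r1:5,r2:Add1,r3:2,r4:2,r5:1
cycle 2: issue MUL r2<-Mul1 // r0:6,r1:5,r2:Mul1,r3:2,r4:2,r5:1
cycle 3: CDB Add1=3; issue SUB r4<-Add1 // r0:6,r1:5,r2:Mul1,r3:2,r4:Add1,r5:1
cycle 4: issue SUB r1<-Add2 // r0:6,r1:Add2,r2:Mul1,r3:2,r4:Add1,r5:1
cycle 5: issue SUB r3<-Add3 // r0:6,r1:Add2,r2:Mul1,r3:Add3,r4:Add1,r5:1
cycle 6: - // r0:6,r1:Add2,r2:Mul1,r3:Add3,r4:Add1,r5:1
cycle 7: - // r0:6,r1:Add2,r2:Mul1,r3:Add3,r4:Add1,r5:1
cycle 8: CDB Mul1=9 // r0:6,r1:Add2,r2:9,r3:Add3,r4:Add1,r5:1
cycle 9: - // r0:6,r1:Add2,r2:9,r3:Add3,r4:Add1,r5:1
cycle 10: CDB Add1=8 // r0:6,r1:Add2,r2:9,r3:Add3,r4:8,r5:1
cycle 11: CDB Add2=7 // r0:6,r1:7,r2:9,r3:Add3,r4:8,r5:1
cycle 12: - // r0:6,r1:7,r2:9,r3:Add3,r4:8,r5:1
cycle 13: CDB Add3=-1 // r0:6,r1:7,r2:9,r3:-1,r4:8,r5:1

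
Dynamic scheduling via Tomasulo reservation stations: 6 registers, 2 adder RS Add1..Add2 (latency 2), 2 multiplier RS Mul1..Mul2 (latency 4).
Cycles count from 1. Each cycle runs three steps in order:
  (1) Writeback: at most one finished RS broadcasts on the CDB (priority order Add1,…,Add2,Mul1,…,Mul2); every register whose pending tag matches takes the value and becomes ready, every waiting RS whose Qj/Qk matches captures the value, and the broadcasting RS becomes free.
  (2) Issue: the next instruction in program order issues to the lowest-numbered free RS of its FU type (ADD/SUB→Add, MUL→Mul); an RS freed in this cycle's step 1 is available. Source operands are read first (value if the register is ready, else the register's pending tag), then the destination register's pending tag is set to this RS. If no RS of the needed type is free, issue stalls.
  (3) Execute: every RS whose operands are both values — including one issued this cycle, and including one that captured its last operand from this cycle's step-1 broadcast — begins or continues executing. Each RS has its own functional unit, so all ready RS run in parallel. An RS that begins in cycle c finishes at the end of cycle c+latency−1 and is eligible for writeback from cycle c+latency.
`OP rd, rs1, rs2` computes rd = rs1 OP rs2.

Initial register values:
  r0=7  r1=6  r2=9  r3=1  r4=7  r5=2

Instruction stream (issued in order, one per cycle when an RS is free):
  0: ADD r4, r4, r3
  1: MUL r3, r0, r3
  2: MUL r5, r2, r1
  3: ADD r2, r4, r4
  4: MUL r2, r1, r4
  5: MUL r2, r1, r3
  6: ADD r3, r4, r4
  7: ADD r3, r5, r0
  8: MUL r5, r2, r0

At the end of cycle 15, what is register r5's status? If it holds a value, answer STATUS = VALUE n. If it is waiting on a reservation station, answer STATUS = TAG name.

STATUS = TAG Mul1

cycle 1: issue ADD r4<-Add1 // r0:7,r1:6,r2:9,r3:1,r4:Add1,r5:2
cycle 2: issue MUL r3<-Mul1 // r0:7,r1:6,r2:9,r3:Mul1,r4:Add1,r5:2
cycle 3: CDB Add1=8; issue MUL r5<-Mul2 // r0:7,r1:6,r2:9,r3:Mul1,r4:8,r5:Mul2
cycle 4: issue ADD r2<-Add1 // r0:7,r1:6,r2:Add1,r3:Mul1,r4:8,r5:Mul2
cycle 5: stall // r0:7,r1:6,r2:Add1,r3:Mul1,r4:8,r5:Mul2
cycle 6: CDB Add1=16; stall // r0:7,r1:6,r2:16,r3:Mul1,r4:8,r5:Mul2
cycle 7: CDB Mul1=7; issue MUL r2<-Mul1 // r0:7,r1:6,r2:Mul1,r3:7,r4:8,r5:Mul2
cycle 8: CDB Mul2=54; issue MUL r2<-Mul2 // r0:7,r1:6,r2:Mul2,r3:7,r4:8,r5:54
cycle 9: issue ADD r3<-Add1 // r0:7,r1:6,r2:Mul2,r3:Add1,r4:8,r5:54
cycle 10: issue ADD r3<-Add2 // r0:7,r1:6,r2:Mul2,r3:Add2,r4:8,r5:54
cycle 11: CDB Add1=16; stall // r0:7,r1:6,r2:Mul2,r3:Add2,r4:8,r5:54
cycle 12: CDB Add2=61; stall // r0:7,r1:6,r2:Mul2,r3:61,r4:8,r5:54
cycle 13: CDB Mul1=48; issue MUL r5<-Mul1 // r0:7,r1:6,r2:Mul2,r3:61,r4:8,r5:Mul1
cycle 14: CDB Mul2=42 // r0:7,r1:6,r2:42,r3:61,r4:8,r5:Mul1
cycle 15: - // r0:7,r1:6,r2:42,r3:61,r4:8,r5:Mul1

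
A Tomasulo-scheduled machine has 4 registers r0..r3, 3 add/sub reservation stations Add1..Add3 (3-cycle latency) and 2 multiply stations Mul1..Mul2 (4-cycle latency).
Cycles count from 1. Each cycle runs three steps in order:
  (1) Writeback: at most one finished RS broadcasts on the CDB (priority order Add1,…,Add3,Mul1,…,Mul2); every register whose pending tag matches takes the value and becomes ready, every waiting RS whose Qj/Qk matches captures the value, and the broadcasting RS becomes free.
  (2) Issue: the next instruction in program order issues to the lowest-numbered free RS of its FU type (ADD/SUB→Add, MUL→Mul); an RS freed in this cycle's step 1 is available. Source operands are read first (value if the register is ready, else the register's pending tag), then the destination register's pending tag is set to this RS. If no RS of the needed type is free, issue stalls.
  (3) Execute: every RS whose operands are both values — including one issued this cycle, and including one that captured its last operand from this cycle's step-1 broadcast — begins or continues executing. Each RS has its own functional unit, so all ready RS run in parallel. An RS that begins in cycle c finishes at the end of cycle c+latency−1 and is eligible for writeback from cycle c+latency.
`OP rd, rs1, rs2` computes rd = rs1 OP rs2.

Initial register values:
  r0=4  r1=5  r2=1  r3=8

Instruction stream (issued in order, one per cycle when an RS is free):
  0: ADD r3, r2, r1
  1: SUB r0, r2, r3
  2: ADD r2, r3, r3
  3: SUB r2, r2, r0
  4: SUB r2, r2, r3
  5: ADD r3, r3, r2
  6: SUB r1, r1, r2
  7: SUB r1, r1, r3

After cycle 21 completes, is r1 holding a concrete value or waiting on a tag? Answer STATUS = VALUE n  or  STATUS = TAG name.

STATUS = VALUE -23

c1: issue ADD r3<-Add1 | r0:4,r1:5,r2:1,r3:Add1
c2: issue SUB r0<-Add2 | r0:Add2,r1:5,r2:1,r3:Add1
c3: issue ADD r2<-Add3 | r0:Add2,r1:5,r2:Add3,r3:Add1
c4: CDB Add1=6; issue SUB r2<-Add1 | r0:Add2,r1:5,r2:Add1,r3:6
c5: stall | r0:Add2,r1:5,r2:Add1,r3:6
c6: stall | r0:Add2,r1:5,r2:Add1,r3:6
c7: CDB Add2=-5; issue SUB r2<-Add2 | r0:-5,r1:5,r2:Add2,r3:6
c8: CDB Add3=12; issue ADD r3<-Add3 | r0:-5,r1:5,r2:Add2,r3:Add3
c9: stall | r0:-5,r1:5,r2:Add2,r3:Add3
c10: stall | r0:-5,r1:5,r2:Add2,r3:Add3
c11: CDB Add1=17; issue SUB r1<-Add1 | r0:-5,r1:Add1,r2:Add2,r3:Add3
c12: stall | r0:-5,r1:Add1,r2:Add2,r3:Add3
c13: stall | r0:-5,r1:Add1,r2:Add2,r3:Add3
c14: CDB Add2=11; issue SUB r1<-Add2 | r0:-5,r1:Add2,r2:11,r3:Add3
c15: - | r0:-5,r1:Add2,r2:11,r3:Add3
c16: - | r0:-5,r1:Add2,r2:11,r3:Add3
c17: CDB Add1=-6 | r0:-5,r1:Add2,r2:11,r3:Add3
c18: CDB Add3=17 | r0:-5,r1:Add2,r2:11,r3:17
c19: - | r0:-5,r1:Add2,r2:11,r3:17
c20: - | r0:-5,r1:Add2,r2:11,r3:17
c21: CDB Add2=-23 | r0:-5,r1:-23,r2:11,r3:17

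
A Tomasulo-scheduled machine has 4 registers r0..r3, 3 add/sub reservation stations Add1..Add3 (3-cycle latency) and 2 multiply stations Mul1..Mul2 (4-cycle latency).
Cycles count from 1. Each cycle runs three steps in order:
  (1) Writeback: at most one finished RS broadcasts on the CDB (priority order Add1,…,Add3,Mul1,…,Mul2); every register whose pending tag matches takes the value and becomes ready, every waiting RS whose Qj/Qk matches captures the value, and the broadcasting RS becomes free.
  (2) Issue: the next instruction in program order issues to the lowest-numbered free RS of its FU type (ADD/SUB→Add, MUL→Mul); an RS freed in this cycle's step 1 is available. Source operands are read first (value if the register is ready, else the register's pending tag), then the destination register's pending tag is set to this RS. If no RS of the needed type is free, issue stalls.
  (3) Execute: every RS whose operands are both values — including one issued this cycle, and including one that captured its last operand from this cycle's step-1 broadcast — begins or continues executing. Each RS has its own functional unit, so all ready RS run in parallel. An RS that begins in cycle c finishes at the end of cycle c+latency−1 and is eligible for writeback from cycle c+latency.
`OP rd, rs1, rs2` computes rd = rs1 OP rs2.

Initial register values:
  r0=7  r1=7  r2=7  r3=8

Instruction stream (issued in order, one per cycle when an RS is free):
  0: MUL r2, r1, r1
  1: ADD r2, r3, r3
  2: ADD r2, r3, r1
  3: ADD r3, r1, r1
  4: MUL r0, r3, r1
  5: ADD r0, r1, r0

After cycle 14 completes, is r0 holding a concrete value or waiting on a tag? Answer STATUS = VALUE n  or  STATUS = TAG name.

  c1: issue MUL r2<-Mul1  regs: r0:7,r1:7,r2:Mul1,r3:8
  c2: issue ADD r2<-Add1  regs: r0:7,r1:7,r2:Add1,r3:8
  c3: issue ADD r2<-Add2  regs: r0:7,r1:7,r2:Add2,r3:8
  c4: issue ADD r3<-Add3  regs: r0:7,r1:7,r2:Add2,r3:Add3
  c5: CDB Add1=16; issue MUL r0<-Mul2  regs: r0:Mul2,r1:7,r2:Add2,r3:Add3
  c6: CDB Add2=15; issue ADD r0<-Add1  regs: r0:Add1,r1:7,r2:15,r3:Add3
  c7: CDB Add3=14  regs: r0:Add1,r1:7,r2:15,r3:14
  c8: CDB Mul1=49  regs: r0:Add1,r1:7,r2:15,r3:14
  c9: -  regs: r0:Add1,r1:7,r2:15,r3:14
  c10: -  regs: r0:Add1,r1:7,r2:15,r3:14
  c11: CDB Mul2=98  regs: r0:Add1,r1:7,r2:15,r3:14
  c12: -  regs: r0:Add1,r1:7,r2:15,r3:14
  c13: -  regs: r0:Add1,r1:7,r2:15,r3:14
  c14: CDB Add1=105  regs: r0:105,r1:7,r2:15,r3:14

STATUS = VALUE 105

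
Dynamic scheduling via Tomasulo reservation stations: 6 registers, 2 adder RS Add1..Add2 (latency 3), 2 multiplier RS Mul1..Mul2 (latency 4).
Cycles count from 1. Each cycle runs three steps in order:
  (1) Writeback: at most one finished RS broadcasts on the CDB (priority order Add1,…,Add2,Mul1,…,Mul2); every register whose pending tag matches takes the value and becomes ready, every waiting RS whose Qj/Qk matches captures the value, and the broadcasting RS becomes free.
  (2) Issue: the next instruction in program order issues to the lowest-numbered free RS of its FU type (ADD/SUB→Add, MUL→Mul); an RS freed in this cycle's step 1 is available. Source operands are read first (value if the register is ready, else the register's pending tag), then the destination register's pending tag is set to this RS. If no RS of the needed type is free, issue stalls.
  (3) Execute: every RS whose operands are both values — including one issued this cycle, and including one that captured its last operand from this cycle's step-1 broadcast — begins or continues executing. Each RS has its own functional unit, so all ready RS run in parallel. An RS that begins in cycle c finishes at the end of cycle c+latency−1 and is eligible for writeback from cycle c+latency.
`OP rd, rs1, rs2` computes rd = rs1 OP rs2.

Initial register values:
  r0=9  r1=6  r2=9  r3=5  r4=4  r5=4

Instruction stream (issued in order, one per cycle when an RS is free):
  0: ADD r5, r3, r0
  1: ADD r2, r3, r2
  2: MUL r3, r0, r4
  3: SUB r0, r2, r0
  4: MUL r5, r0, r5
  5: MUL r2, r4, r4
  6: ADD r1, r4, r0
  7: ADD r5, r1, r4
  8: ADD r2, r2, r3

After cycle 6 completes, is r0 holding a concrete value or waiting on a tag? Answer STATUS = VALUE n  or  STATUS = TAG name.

  c1: issue ADD r5<-Add1  regs: r0:9,r1:6,r2:9,r3:5,r4:4,r5:Add1
  c2: issue ADD r2<-Add2  regs: r0:9,r1:6,r2:Add2,r3:5,r4:4,r5:Add1
  c3: issue MUL r3<-Mul1  regs: r0:9,r1:6,r2:Add2,r3:Mul1,r4:4,r5:Add1
  c4: CDB Add1=14; issue SUB r0<-Add1  regs: r0:Add1,r1:6,r2:Add2,r3:Mul1,r4:4,r5:14
  c5: CDB Add2=14; issue MUL r5<-Mul2  regs: r0:Add1,r1:6,r2:14,r3:Mul1,r4:4,r5:Mul2
  c6: stall  regs: r0:Add1,r1:6,r2:14,r3:Mul1,r4:4,r5:Mul2

STATUS = TAG Add1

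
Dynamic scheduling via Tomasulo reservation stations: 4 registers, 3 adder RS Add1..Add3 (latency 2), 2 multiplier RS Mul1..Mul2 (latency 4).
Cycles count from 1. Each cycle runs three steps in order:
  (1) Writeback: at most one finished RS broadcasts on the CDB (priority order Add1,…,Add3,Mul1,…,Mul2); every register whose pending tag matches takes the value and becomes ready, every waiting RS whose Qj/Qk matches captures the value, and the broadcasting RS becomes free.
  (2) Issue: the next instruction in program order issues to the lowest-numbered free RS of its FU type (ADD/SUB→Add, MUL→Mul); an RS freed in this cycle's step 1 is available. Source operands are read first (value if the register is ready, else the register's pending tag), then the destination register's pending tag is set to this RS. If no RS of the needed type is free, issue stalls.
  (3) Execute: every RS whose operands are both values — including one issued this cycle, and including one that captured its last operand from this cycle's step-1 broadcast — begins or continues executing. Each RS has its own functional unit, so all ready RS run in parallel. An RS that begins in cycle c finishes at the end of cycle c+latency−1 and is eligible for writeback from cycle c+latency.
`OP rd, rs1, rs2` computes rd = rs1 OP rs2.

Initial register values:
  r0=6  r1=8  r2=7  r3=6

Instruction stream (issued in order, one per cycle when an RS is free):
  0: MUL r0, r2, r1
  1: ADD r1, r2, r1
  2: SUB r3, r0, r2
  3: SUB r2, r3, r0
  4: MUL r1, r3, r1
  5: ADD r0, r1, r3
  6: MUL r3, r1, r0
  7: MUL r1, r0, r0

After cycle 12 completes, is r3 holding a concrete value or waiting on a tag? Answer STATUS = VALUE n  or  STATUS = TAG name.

STATUS = TAG Mul2

cycle 1: issue MUL r0<-Mul1 // r0:Mul1,r1:8,r2:7,r3:6
cycle 2: issue ADD r1<-Add1 // r0:Mul1,r1:Add1,r2:7,r3:6
cycle 3: issue SUB r3<-Add2 // r0:Mul1,r1:Add1,r2:7,r3:Add2
cycle 4: CDB Add1=15; issue SUB r2<-Add1 // r0:Mul1,r1:15,r2:Add1,r3:Add2
cycle 5: CDB Mul1=56; issue MUL r1<-Mul1 // r0:56,r1:Mul1,r2:Add1,r3:Add2
cycle 6: issue ADD r0<-Add3 // r0:Add3,r1:Mul1,r2:Add1,r3:Add2
cycle 7: CDB Add2=49; issue MUL r3<-Mul2 // r0:Add3,r1:Mul1,r2:Add1,r3:Mul2
cycle 8: stall // r0:Add3,r1:Mul1,r2:Add1,r3:Mul2
cycle 9: CDB Add1=-7; stall // r0:Add3,r1:Mul1,r2:-7,r3:Mul2
cycle 10: stall // r0:Add3,r1:Mul1,r2:-7,r3:Mul2
cycle 11: CDB Mul1=735; issue MUL r1<-Mul1 // r0:Add3,r1:Mul1,r2:-7,r3:Mul2
cycle 12: - // r0:Add3,r1:Mul1,r2:-7,r3:Mul2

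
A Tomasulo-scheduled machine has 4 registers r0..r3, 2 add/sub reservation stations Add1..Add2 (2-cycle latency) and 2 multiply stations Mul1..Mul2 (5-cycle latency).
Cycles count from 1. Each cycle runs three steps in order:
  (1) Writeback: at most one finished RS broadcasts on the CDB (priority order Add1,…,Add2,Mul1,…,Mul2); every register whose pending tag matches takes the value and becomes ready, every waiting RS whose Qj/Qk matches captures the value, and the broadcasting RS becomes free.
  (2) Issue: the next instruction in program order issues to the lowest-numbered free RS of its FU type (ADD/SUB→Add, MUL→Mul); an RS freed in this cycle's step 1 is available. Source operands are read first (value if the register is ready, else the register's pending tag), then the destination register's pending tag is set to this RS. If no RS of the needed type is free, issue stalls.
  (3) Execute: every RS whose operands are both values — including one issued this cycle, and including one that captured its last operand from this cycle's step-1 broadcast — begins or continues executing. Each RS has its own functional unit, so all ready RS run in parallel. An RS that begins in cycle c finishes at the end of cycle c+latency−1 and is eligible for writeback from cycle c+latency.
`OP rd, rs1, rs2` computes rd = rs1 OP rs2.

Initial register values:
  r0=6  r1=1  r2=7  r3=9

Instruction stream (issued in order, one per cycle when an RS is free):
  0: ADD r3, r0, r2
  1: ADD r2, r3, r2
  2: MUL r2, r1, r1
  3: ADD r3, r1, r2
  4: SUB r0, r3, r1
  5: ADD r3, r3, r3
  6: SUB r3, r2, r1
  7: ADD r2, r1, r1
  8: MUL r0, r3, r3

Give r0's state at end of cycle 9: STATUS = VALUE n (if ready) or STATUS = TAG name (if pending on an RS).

STATUS = TAG Add2

  c1: issue ADD r3<-Add1  regs: r0:6,r1:1,r2:7,r3:Add1
  c2: issue ADD r2<-Add2  regs: r0:6,r1:1,r2:Add2,r3:Add1
  c3: CDB Add1=13; issue MUL r2<-Mul1  regs: r0:6,r1:1,r2:Mul1,r3:13
  c4: issue ADD r3<-Add1  regs: r0:6,r1:1,r2:Mul1,r3:Add1
  c5: CDB Add2=20; issue SUB r0<-Add2  regs: r0:Add2,r1:1,r2:Mul1,r3:Add1
  c6: stall  regs: r0:Add2,r1:1,r2:Mul1,r3:Add1
  c7: stall  regs: r0:Add2,r1:1,r2:Mul1,r3:Add1
  c8: CDB Mul1=1; stall  regs: r0:Add2,r1:1,r2:1,r3:Add1
  c9: stall  regs: r0:Add2,r1:1,r2:1,r3:Add1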